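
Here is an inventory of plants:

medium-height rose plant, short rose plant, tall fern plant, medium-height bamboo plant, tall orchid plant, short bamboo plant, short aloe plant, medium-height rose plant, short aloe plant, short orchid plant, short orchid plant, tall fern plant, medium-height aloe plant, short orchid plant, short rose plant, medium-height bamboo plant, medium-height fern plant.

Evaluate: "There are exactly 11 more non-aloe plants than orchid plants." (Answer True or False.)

False

non-aloe plants: 14.
orchid plants: 4.
The claim requires 14 − 4 (= 10) to equal 11, which does not hold.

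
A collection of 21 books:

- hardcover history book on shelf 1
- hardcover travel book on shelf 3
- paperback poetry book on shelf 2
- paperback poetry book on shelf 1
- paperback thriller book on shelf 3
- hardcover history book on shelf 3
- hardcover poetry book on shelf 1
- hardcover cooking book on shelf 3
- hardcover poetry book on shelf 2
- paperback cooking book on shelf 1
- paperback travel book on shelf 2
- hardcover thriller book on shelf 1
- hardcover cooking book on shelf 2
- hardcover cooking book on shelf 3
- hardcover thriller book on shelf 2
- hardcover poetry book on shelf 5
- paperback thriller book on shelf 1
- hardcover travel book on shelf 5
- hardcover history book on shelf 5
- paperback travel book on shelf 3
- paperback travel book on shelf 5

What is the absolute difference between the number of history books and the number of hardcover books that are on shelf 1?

history books: 3. hardcover books on shelf 1: 3.
|3 − 3| = 3 − 3 = 0.

0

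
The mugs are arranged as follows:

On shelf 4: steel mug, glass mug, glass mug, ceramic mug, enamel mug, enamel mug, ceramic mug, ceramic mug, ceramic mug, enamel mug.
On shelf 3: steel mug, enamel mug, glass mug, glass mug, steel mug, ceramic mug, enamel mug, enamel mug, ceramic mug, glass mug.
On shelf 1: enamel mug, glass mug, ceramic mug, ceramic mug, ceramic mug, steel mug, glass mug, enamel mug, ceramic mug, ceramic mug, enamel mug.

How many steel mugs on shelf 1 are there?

1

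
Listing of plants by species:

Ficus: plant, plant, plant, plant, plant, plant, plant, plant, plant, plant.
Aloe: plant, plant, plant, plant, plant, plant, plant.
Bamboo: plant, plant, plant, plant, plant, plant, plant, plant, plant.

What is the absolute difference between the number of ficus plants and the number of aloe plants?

3

ficus plants: 10. aloe plants: 7.
|10 − 7| = 10 − 7 = 3.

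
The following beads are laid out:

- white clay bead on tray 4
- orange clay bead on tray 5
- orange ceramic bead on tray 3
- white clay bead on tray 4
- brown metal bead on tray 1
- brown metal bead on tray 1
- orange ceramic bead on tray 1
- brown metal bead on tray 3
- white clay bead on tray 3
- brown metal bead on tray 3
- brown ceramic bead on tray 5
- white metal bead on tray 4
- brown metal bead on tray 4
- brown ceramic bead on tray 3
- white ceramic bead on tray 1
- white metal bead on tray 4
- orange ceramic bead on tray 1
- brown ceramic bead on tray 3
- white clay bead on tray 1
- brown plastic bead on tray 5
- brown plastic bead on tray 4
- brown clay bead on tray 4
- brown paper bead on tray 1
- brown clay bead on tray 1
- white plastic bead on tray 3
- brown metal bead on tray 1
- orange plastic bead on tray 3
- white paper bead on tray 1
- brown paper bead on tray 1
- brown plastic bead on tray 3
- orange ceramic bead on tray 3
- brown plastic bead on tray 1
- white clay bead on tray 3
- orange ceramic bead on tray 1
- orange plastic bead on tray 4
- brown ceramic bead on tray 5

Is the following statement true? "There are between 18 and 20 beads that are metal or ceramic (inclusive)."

|beads that are metal or ceramic| = 18.
The claim requires 18 ≤ 18 ≤ 20, which holds.

True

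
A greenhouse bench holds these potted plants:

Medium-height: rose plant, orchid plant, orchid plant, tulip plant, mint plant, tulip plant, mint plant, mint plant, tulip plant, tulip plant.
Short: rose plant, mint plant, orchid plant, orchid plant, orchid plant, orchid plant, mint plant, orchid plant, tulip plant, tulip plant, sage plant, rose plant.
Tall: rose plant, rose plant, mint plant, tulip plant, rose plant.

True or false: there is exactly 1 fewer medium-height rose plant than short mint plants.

True

There is 1 medium-height rose plant.
There are 2 short mint plants.
The claim requires 2 − 1 (= 1) to equal 1, which holds.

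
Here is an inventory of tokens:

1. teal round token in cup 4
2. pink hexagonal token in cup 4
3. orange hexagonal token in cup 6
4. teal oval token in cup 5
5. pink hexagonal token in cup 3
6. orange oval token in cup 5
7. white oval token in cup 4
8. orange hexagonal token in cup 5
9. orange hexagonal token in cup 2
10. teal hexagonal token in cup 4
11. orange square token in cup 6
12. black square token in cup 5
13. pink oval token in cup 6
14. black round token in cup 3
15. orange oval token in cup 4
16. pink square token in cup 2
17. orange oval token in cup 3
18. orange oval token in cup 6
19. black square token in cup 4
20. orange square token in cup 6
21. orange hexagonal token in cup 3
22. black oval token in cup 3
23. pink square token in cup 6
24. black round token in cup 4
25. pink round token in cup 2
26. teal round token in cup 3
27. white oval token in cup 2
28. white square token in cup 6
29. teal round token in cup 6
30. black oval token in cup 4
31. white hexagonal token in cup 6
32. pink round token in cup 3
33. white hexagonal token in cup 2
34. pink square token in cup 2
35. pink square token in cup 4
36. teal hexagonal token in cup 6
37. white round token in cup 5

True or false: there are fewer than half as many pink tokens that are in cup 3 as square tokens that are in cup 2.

There are 2 pink tokens in cup 3.
There are 2 square tokens in cup 2.
The claim requires 2 × 2 = 4 < 2, which does not hold.

False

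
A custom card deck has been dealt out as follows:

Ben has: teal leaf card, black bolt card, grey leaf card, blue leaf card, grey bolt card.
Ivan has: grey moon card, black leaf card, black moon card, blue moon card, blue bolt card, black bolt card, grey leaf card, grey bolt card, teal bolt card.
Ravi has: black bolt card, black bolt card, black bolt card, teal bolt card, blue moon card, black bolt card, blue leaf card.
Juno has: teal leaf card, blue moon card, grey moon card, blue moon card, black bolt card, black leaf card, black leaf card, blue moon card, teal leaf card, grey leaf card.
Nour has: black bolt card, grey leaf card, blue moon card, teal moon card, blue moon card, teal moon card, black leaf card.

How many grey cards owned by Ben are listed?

2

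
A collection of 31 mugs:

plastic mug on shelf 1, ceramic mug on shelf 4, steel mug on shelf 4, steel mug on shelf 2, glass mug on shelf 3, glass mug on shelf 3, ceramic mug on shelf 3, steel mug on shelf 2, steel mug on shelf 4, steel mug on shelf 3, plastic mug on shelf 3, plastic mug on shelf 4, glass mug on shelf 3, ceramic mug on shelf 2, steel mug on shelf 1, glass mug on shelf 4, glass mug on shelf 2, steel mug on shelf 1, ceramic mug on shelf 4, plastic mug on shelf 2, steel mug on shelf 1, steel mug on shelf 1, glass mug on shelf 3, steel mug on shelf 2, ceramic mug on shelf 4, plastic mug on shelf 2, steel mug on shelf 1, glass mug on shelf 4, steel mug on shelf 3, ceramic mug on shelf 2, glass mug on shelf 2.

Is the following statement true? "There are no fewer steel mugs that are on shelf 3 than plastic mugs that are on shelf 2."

True

There are 2 steel mugs on shelf 3.
There are 2 plastic mugs on shelf 2.
The claim requires 2 ≥ 2, which holds.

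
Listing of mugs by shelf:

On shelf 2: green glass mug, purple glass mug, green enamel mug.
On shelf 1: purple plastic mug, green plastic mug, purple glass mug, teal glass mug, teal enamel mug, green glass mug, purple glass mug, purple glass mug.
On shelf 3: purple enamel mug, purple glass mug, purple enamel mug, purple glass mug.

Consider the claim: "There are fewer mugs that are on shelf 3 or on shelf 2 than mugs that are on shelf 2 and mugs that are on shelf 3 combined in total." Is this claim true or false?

False

There are 7 mugs on shelf 3 or on shelf 2.
mugs on shelf 2: 3; mugs on shelf 3: 4; combined: 3 + 4 = 7.
The claim requires 7 < 7, which does not hold.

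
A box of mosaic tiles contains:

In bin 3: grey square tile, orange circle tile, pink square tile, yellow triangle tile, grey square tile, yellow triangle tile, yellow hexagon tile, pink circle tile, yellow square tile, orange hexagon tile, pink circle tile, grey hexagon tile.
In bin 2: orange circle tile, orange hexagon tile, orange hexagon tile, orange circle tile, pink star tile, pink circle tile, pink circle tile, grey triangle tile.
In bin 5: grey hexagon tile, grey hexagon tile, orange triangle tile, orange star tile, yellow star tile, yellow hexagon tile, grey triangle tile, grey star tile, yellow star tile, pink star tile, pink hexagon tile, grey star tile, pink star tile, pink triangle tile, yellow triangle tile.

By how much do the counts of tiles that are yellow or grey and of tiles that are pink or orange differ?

1

tiles that are yellow or grey: 17. tiles that are pink or orange: 18.
|17 − 18| = 18 − 17 = 1.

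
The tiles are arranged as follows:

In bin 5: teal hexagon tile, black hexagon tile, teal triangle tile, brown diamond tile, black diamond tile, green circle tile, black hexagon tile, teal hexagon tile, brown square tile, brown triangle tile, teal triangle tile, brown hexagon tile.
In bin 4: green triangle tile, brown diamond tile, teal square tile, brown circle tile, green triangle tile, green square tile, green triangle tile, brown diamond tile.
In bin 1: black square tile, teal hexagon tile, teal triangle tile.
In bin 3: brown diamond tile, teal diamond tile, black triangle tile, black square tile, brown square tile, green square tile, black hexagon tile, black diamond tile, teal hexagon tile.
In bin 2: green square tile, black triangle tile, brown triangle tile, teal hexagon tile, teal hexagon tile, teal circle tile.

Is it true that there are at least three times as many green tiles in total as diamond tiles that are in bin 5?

green tiles: 7.
diamond tiles in bin 5: 2.
The claim requires 7 ≥ 3 × 2 = 6, which holds.

True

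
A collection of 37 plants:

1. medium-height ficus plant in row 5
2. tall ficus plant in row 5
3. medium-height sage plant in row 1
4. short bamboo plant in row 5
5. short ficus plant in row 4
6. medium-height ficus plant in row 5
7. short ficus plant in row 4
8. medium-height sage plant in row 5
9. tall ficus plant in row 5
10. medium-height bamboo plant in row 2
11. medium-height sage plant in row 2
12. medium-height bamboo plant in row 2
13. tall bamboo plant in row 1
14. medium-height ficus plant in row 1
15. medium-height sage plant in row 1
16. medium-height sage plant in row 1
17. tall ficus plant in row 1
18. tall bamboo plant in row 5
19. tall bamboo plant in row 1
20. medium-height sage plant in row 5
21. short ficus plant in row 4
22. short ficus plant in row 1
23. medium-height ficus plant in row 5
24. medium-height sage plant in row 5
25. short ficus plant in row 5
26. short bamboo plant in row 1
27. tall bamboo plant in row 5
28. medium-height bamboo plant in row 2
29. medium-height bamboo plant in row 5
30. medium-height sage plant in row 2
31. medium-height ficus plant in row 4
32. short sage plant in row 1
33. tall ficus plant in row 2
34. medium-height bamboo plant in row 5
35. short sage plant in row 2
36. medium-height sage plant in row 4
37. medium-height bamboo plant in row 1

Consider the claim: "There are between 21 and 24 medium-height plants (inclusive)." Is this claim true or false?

False

medium-height plants: 20.
The claim requires 21 ≤ 20 ≤ 24, which does not hold.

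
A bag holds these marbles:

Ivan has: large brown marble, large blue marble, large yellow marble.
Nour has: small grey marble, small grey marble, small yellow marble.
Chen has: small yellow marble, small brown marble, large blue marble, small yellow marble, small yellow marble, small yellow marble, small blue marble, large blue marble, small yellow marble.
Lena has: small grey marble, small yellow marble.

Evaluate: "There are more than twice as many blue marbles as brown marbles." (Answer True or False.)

There are 4 blue marbles.
There are 2 brown marbles.
The claim requires 4 > 2 × 2 = 4, which does not hold.

False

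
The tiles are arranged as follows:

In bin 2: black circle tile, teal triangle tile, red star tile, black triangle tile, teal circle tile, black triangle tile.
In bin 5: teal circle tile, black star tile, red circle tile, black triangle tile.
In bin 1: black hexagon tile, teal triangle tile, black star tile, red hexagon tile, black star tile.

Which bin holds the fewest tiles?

Counts by bin: bin 2→6, bin 1→5, bin 5→4.
The minimum is 4, held uniquely by bin 5.

bin 5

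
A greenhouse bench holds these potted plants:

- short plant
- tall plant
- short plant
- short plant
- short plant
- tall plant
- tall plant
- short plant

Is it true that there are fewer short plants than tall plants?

False

short plants: 5.
tall plants: 3.
The claim requires 5 < 3, which does not hold.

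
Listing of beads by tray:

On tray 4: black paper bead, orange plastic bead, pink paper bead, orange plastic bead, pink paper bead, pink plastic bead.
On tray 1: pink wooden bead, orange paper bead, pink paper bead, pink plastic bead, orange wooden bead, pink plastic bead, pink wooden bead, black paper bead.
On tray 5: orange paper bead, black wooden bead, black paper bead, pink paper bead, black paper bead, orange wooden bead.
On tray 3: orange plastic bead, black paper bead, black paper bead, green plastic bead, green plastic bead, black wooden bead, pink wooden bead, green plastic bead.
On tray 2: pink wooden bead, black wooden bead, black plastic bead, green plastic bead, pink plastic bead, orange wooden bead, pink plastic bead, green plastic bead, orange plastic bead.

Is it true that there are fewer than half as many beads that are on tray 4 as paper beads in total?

beads on tray 4: 6.
paper beads: 12.
The claim requires 2 × 6 = 12 < 12, which does not hold.

False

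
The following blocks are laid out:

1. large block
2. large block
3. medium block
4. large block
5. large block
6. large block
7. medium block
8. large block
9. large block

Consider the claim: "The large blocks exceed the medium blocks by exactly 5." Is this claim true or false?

large blocks: 7.
medium blocks: 2.
The claim requires 7 − 2 (= 5) to equal 5, which holds.

True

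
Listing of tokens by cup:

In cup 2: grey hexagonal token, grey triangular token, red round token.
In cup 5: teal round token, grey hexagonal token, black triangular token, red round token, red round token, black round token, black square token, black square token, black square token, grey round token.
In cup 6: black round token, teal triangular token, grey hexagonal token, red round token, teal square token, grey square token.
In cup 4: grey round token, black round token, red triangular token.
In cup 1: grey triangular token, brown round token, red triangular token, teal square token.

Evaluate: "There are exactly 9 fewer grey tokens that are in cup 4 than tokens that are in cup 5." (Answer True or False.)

True

|grey tokens in cup 4| = 1.
|tokens in cup 5| = 10.
The claim requires 10 − 1 (= 9) to equal 9, which holds.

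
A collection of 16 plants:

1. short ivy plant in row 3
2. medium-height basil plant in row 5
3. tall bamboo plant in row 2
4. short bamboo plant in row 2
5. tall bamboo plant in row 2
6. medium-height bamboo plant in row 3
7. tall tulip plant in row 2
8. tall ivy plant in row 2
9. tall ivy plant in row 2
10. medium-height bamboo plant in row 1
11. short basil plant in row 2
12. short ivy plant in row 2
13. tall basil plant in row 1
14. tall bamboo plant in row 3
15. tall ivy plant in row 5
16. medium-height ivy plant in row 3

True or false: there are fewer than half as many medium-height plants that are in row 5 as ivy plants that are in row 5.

|medium-height plants in row 5| = 1.
|ivy plants in row 5| = 1.
The claim requires 2 × 1 = 2 < 1, which does not hold.

False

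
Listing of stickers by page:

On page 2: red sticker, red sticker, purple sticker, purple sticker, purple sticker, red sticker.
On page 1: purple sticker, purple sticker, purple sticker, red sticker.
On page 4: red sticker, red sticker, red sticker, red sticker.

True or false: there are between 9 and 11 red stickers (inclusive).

False

There are 8 red stickers.
The claim requires 9 ≤ 8 ≤ 11, which does not hold.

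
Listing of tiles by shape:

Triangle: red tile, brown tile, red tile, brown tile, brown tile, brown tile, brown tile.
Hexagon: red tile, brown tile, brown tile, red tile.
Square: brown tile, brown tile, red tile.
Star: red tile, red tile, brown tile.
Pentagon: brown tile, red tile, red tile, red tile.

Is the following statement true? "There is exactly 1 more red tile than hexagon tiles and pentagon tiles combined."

False

|red tiles| = 10.
hexagon tiles: 4; pentagon tiles: 4; combined: 4 + 4 = 8.
The claim requires 10 − 8 (= 2) to equal 1, which does not hold.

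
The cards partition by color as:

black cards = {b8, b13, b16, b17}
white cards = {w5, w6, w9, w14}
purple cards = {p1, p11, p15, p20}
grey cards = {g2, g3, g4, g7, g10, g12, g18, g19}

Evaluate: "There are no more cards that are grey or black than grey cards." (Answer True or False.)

False

cards that are grey or black: 12.
grey cards: 8.
The claim requires 12 ≤ 8, which does not hold.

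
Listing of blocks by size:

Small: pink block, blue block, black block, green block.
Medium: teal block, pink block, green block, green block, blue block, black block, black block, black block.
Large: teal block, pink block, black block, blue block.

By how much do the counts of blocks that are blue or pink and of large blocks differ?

2

blocks that are blue or pink: 6. large blocks: 4.
|6 − 4| = 6 − 4 = 2.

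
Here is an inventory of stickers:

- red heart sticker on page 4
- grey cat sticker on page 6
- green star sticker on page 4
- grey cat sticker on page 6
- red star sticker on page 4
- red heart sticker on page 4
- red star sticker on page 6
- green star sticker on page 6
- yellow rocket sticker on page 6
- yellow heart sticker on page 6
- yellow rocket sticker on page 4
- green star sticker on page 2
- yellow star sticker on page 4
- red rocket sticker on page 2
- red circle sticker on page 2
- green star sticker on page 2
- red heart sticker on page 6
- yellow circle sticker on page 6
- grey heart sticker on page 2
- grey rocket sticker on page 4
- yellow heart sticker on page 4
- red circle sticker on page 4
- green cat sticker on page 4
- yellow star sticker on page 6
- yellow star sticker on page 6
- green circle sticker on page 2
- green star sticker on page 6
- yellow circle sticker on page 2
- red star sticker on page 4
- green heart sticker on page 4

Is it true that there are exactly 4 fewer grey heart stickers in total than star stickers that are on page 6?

True

|grey heart stickers| = 1.
|star stickers on page 6| = 5.
The claim requires 5 − 1 (= 4) to equal 4, which holds.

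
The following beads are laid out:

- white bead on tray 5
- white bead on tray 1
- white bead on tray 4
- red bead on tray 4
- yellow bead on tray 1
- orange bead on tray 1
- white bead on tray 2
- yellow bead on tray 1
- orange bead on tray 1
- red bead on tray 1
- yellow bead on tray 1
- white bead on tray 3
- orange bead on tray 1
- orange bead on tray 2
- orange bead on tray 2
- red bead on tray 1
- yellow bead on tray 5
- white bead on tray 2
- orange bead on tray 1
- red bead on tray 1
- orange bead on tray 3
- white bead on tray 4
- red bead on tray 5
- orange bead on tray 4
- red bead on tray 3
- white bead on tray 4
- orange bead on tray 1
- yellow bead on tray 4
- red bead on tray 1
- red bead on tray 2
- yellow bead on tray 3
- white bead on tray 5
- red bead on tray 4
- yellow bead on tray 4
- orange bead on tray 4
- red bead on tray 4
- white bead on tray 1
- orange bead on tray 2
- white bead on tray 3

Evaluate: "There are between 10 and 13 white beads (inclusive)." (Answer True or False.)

|white beads| = 11.
The claim requires 10 ≤ 11 ≤ 13, which holds.

True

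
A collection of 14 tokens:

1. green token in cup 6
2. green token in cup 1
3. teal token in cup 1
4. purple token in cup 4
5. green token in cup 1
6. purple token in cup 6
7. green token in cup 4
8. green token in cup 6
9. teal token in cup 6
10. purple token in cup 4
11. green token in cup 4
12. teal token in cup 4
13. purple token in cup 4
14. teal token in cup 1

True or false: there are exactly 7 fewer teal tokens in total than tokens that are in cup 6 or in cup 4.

False

There are 4 teal tokens.
There are 10 tokens in cup 6 or in cup 4.
The claim requires 10 − 4 (= 6) to equal 7, which does not hold.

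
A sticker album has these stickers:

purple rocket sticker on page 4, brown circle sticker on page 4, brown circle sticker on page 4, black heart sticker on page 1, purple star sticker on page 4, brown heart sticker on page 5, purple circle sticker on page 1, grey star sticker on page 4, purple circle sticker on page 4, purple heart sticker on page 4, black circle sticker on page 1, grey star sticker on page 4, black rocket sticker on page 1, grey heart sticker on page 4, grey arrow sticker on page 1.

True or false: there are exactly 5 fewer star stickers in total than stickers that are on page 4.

star stickers: 3.
stickers on page 4: 9.
The claim requires 9 − 3 (= 6) to equal 5, which does not hold.

False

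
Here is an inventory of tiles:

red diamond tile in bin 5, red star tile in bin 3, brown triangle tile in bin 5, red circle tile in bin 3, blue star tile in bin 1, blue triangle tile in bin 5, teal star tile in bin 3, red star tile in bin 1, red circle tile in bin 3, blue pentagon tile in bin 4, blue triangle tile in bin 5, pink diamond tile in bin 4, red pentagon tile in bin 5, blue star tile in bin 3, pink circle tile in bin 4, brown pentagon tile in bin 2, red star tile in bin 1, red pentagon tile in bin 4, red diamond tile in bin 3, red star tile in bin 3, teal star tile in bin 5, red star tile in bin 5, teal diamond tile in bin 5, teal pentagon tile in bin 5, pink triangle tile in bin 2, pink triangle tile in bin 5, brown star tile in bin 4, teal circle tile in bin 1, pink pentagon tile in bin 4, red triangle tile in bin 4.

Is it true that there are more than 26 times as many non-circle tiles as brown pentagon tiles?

|non-circle tiles| = 26.
|brown pentagon tiles| = 1.
The claim requires 26 > 26 × 1 = 26, which does not hold.

False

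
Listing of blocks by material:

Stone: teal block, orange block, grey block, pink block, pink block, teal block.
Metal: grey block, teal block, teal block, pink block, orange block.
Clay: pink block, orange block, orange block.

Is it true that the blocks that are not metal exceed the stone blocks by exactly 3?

|blocks that are not metal| = 9.
|stone blocks| = 6.
The claim requires 9 − 6 (= 3) to equal 3, which holds.

True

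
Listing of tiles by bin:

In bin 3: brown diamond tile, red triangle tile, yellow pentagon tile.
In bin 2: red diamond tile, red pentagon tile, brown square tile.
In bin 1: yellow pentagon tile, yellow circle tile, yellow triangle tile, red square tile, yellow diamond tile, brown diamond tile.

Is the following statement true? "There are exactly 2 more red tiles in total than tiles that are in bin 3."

|red tiles| = 4.
|tiles in bin 3| = 3.
The claim requires 4 − 3 (= 1) to equal 2, which does not hold.

False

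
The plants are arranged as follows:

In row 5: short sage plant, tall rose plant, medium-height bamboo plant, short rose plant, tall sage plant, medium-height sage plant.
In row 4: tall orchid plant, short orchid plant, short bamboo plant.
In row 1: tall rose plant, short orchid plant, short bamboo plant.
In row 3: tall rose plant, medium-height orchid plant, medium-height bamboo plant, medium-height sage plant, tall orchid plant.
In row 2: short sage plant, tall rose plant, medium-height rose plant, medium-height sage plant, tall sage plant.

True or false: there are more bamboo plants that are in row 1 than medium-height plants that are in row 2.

False

|bamboo plants in row 1| = 1.
|medium-height plants in row 2| = 2.
The claim requires 1 > 2, which does not hold.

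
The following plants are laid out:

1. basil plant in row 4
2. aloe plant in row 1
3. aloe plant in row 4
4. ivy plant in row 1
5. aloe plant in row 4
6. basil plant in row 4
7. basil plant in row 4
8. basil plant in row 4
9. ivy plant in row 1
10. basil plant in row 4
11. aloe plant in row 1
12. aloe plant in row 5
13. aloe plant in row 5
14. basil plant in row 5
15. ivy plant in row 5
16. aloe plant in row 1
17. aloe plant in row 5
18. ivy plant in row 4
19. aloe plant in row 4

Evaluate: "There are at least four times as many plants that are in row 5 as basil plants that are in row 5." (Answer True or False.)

True

There are 5 plants in row 5.
There is 1 basil plant in row 5.
The claim requires 5 ≥ 4 × 1 = 4, which holds.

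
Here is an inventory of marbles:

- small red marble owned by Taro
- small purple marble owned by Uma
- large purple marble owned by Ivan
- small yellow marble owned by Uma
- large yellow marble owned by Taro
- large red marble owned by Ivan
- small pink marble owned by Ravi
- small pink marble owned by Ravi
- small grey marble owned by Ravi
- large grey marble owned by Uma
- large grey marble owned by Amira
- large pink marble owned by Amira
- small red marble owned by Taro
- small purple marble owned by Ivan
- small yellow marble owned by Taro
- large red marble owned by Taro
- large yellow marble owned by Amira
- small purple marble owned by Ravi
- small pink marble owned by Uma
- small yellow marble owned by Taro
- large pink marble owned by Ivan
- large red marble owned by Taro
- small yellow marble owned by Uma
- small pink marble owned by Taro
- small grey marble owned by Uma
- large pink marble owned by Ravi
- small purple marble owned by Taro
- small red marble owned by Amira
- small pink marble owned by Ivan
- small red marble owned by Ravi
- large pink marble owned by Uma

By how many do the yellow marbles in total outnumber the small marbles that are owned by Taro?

0

yellow marbles: 6.
small marbles owned by Taro: 6.
6 − 6 = 0.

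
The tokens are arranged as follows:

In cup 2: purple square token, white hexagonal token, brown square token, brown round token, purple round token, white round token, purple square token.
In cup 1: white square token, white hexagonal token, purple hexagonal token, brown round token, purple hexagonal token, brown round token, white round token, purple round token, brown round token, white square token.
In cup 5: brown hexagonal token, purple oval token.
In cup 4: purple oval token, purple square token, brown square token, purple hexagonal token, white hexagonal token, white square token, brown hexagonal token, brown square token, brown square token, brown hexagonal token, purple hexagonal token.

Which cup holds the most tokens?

Counts by cup: cup 4→11, cup 1→10, cup 2→7, cup 5→2.
The maximum is 11, held uniquely by cup 4.

cup 4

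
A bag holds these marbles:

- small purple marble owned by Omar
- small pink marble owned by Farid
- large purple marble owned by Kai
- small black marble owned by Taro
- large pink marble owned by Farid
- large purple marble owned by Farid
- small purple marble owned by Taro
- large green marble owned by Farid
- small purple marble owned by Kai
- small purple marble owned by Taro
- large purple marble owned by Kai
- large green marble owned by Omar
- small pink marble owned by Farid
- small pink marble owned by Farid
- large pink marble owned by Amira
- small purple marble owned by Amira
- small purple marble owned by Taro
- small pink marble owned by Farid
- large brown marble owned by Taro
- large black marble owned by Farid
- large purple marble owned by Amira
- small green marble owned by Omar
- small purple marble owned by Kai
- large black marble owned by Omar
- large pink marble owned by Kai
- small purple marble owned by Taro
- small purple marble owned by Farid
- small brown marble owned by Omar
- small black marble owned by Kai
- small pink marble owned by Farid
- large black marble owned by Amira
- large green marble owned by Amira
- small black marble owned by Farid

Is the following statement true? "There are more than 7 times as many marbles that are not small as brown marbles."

False

marbles that are not small: 14.
brown marbles: 2.
The claim requires 14 > 7 × 2 = 14, which does not hold.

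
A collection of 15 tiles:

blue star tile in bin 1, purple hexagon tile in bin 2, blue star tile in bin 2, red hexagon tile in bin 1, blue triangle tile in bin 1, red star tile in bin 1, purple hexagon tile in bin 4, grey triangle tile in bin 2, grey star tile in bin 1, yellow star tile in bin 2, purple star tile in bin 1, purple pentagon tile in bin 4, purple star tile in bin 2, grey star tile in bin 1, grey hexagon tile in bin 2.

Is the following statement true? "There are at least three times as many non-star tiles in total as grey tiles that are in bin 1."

True

|non-star tiles| = 7.
|grey tiles in bin 1| = 2.
The claim requires 7 ≥ 3 × 2 = 6, which holds.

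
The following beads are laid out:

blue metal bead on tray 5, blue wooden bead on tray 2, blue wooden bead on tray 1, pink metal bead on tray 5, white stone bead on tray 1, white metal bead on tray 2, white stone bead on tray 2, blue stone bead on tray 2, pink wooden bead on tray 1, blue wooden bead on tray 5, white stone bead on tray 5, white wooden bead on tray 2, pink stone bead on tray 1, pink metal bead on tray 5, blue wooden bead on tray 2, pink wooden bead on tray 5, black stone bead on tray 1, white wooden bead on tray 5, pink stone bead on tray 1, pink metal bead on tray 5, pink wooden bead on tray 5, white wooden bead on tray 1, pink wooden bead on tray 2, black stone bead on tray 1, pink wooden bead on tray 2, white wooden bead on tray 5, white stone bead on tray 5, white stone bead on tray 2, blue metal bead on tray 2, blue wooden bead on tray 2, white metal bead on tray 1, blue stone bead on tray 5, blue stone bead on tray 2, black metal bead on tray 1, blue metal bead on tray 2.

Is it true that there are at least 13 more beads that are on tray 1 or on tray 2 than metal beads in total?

beads on tray 1 or on tray 2: 23.
metal beads: 9.
The claim requires 23 − 9 = 14 ≥ 13, which holds.

True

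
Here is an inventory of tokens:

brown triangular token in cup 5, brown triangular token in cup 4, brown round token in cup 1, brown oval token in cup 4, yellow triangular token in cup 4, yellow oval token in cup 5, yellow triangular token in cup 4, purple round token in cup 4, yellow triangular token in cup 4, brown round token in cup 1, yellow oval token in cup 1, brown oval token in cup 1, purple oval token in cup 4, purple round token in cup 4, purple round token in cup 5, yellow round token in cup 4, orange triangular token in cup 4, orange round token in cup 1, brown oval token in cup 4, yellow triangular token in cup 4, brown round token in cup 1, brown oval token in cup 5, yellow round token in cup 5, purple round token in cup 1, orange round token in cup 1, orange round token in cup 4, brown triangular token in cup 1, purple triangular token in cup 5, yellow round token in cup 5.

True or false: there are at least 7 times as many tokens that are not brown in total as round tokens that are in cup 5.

False

There are 19 tokens that are not brown.
There are 3 round tokens in cup 5.
The claim requires 19 ≥ 7 × 3 = 21, which does not hold.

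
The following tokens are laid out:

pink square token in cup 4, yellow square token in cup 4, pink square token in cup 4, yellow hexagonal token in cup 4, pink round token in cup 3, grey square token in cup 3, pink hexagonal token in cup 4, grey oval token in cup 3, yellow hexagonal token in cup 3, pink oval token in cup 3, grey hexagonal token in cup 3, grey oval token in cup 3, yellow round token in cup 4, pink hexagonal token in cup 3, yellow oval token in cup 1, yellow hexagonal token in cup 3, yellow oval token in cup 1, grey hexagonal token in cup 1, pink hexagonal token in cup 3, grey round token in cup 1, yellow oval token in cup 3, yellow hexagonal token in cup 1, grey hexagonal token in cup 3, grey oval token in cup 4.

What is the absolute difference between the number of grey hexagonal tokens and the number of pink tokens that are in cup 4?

grey hexagonal tokens: 3. pink tokens in cup 4: 3.
|3 − 3| = 3 − 3 = 0.

0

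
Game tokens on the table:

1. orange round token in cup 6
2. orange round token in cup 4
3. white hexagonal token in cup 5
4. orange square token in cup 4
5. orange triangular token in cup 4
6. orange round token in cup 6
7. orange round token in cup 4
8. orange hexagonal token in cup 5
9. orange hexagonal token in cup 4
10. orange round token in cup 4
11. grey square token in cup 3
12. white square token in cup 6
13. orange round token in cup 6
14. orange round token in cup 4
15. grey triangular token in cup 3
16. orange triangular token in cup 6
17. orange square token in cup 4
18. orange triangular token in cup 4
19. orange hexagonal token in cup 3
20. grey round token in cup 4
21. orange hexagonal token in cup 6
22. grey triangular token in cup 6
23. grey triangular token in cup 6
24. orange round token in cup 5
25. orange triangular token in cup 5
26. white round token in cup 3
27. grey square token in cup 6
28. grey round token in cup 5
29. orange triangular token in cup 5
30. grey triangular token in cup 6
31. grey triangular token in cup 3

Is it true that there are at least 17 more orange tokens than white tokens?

|orange tokens| = 19.
|white tokens| = 3.
The claim requires 19 − 3 = 16 ≥ 17, which does not hold.

False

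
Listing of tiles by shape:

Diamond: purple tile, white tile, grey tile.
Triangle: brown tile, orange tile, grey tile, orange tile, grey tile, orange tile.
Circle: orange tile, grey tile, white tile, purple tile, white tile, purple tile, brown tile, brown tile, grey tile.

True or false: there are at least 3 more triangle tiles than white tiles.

triangle tiles: 6.
white tiles: 3.
The claim requires 6 − 3 = 3 ≥ 3, which holds.

True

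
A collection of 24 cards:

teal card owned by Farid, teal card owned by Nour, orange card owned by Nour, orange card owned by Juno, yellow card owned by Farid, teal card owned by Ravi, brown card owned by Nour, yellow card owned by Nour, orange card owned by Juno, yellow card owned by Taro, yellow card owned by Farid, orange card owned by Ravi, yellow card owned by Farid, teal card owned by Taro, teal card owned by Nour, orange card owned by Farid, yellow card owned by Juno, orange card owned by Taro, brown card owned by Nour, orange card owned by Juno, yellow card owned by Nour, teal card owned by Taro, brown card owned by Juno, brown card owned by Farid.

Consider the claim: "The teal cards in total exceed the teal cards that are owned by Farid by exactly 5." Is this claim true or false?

There are 6 teal cards.
Count of teal cards owned by Farid: 1.
The claim requires 6 − 1 (= 5) to equal 5, which holds.

True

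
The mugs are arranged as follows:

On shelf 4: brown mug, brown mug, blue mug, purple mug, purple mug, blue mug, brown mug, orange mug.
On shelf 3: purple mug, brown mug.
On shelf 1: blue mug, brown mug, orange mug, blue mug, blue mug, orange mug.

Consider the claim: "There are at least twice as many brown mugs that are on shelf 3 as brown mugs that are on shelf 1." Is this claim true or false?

False

|brown mugs on shelf 3| = 1.
|brown mugs on shelf 1| = 1.
The claim requires 1 ≥ 2 × 1 = 2, which does not hold.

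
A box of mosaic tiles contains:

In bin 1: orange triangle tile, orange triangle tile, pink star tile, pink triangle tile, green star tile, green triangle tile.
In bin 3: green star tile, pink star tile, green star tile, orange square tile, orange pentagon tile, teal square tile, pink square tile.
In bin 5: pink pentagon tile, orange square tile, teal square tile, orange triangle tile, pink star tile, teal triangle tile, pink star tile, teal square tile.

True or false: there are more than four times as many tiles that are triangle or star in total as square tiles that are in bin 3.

tiles that are triangle or star: 13.
square tiles in bin 3: 3.
The claim requires 13 > 4 × 3 = 12, which holds.

True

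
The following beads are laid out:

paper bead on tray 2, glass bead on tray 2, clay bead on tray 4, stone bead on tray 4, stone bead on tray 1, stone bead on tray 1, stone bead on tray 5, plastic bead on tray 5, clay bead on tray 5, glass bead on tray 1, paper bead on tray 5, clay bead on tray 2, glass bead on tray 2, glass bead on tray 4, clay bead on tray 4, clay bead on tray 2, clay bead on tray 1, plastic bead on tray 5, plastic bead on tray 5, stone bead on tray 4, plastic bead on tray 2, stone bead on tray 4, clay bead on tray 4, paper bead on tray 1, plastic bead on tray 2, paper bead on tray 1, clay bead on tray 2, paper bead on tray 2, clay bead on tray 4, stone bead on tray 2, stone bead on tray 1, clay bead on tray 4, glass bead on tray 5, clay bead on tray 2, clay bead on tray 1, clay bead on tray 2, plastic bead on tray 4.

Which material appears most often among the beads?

clay

Counts by material: clay 13, stone 8, plastic 6, glass 5, paper 5.
The maximum is 13, held uniquely by clay.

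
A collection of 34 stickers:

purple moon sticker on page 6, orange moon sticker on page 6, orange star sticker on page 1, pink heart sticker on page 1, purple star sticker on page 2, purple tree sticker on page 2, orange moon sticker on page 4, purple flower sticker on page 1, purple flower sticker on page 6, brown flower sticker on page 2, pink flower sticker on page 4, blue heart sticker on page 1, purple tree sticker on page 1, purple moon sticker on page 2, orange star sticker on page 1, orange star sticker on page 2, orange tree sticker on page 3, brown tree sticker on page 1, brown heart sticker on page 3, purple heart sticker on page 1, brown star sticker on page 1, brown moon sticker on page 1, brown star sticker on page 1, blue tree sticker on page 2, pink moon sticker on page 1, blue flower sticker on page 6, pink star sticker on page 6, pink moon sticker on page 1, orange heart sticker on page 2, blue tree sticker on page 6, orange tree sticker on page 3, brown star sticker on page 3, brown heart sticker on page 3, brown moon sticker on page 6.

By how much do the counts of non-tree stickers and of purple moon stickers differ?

25

non-tree stickers: 27. purple moon stickers: 2.
|27 − 2| = 27 − 2 = 25.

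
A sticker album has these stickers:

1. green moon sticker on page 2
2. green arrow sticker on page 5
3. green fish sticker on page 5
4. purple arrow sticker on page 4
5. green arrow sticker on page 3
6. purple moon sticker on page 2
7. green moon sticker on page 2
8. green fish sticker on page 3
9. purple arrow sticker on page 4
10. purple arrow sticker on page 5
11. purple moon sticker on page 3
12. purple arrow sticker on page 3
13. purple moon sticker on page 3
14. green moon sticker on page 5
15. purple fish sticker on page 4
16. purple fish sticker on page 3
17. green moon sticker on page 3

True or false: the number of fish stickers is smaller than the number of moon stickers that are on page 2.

There are 4 fish stickers.
There are 3 moon stickers on page 2.
The claim requires 4 < 3, which does not hold.

False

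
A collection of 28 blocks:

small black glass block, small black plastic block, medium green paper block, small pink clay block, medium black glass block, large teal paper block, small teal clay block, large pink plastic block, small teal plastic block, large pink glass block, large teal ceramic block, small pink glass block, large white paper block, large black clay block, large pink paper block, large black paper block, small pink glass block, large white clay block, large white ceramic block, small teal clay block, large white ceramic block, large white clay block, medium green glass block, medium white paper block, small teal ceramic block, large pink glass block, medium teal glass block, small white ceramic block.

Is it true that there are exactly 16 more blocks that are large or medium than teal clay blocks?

True

There are 18 blocks that are large or medium.
There are 2 teal clay blocks.
The claim requires 18 − 2 (= 16) to equal 16, which holds.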